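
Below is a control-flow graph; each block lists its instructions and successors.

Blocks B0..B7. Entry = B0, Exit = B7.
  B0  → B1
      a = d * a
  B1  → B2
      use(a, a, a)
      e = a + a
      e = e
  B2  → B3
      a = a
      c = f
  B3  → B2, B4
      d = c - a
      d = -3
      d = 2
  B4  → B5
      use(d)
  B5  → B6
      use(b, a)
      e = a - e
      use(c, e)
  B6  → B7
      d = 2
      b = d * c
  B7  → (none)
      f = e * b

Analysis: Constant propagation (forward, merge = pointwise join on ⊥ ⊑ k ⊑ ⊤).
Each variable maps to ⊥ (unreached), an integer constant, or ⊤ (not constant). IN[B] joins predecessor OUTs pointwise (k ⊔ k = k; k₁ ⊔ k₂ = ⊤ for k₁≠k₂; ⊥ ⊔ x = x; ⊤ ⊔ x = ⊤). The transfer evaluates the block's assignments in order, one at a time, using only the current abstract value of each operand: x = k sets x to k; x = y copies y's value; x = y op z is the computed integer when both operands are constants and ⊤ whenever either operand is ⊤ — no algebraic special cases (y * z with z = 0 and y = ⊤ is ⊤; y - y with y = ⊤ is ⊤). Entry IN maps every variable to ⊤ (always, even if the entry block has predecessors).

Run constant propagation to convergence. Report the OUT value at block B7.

Converged values:
  B0: | IN=(all ⊤) | OUT=(all ⊤)
  B1: | IN=(all ⊤) | OUT=(all ⊤)
  B2: | IN=(all ⊤) | OUT=(all ⊤)
  B3: | IN=(all ⊤) | OUT={d:2; rest ⊤}
  B4: | IN={d:2; rest ⊤} | OUT={d:2; rest ⊤}
  B5: | IN={d:2; rest ⊤} | OUT={d:2; rest ⊤}
  B6: | IN={d:2; rest ⊤} | OUT={d:2; rest ⊤}
  B7: | IN={d:2; rest ⊤} | OUT={d:2; rest ⊤}

Merge at B7: IN[B7] = OUT[B6] = {a: ⊤, b: ⊤, c: ⊤, d: 2, e: ⊤, f: ⊤}
Applying B7's transfer function to that IN value gives OUT[B7] (row B7 above).

Answer: {a: ⊤, b: ⊤, c: ⊤, d: 2, e: ⊤, f: ⊤}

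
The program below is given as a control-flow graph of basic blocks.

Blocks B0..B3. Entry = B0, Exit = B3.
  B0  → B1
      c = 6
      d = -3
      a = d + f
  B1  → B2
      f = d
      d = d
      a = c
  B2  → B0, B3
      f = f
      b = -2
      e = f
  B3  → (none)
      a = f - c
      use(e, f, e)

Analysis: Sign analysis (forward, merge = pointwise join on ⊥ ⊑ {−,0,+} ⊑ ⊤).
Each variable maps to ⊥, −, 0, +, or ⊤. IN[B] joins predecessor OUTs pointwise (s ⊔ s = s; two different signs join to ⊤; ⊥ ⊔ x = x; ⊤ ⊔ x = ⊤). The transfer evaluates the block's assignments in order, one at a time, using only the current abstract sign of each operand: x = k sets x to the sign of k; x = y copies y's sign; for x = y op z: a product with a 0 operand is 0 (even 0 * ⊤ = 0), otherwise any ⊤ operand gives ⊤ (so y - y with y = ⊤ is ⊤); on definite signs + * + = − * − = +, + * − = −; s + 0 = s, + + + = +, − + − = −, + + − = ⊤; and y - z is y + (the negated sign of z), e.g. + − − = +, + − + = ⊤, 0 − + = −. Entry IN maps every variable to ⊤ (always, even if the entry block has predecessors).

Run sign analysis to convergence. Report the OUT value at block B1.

Answer: {a: +, b: ⊤, c: +, d: -, e: ⊤, f: -}

Working:
Fixpoint table:
  B0:   IN=(all ⊤)   OUT={c:+, d:-; rest ⊤}
  B1:   IN={c:+, d:-; rest ⊤}   OUT={a:+, c:+, d:-, f:-; rest ⊤}
  B2:   IN={a:+, c:+, d:-, f:-; rest ⊤}   OUT={a:+, b:-, c:+, d:-, e:-, f:-; rest ⊤}
  B3:   IN={a:+, b:-, c:+, d:-, e:-, f:-; rest ⊤}   OUT={a:-, b:-, c:+, d:-, e:-, f:-; rest ⊤}

Merge at B1: IN[B1] = OUT[B0] = {a: ⊤, b: ⊤, c: +, d: -, e: ⊤, f: ⊤}
Applying B1's transfer function to that IN value gives OUT[B1] (row B1 above).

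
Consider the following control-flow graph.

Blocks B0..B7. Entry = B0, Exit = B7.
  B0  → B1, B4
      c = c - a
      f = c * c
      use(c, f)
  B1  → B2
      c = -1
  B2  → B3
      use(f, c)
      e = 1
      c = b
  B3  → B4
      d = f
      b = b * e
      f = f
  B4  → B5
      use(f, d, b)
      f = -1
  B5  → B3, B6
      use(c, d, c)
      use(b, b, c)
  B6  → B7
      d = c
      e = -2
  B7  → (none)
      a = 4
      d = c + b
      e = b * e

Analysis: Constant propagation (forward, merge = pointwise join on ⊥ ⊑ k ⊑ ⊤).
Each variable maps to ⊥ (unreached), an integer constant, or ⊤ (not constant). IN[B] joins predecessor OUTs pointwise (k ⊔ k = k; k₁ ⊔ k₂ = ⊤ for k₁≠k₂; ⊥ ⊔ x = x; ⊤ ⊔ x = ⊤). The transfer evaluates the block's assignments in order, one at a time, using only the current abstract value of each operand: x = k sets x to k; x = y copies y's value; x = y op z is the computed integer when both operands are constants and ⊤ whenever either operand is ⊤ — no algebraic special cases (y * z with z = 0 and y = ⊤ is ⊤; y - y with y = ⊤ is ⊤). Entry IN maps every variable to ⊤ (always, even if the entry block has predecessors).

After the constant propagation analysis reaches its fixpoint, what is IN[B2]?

Converged values:
  B0: | IN=(all ⊤) | OUT=(all ⊤)
  B1: | IN=(all ⊤) | OUT={c:-1; rest ⊤}
  B2: | IN={c:-1; rest ⊤} | OUT={e:1; rest ⊤}
  B3: | IN=(all ⊤) | OUT=(all ⊤)
  B4: | IN=(all ⊤) | OUT={f:-1; rest ⊤}
  B5: | IN={f:-1; rest ⊤} | OUT={f:-1; rest ⊤}
  B6: | IN={f:-1; rest ⊤} | OUT={e:-2, f:-1; rest ⊤}
  B7: | IN={e:-2, f:-1; rest ⊤} | OUT={a:4, f:-1; rest ⊤}

Merge at B2: IN[B2] = OUT[B1] = {a: ⊤, b: ⊤, c: -1, d: ⊤, e: ⊤, f: ⊤}

Answer: {a: ⊤, b: ⊤, c: -1, d: ⊤, e: ⊤, f: ⊤}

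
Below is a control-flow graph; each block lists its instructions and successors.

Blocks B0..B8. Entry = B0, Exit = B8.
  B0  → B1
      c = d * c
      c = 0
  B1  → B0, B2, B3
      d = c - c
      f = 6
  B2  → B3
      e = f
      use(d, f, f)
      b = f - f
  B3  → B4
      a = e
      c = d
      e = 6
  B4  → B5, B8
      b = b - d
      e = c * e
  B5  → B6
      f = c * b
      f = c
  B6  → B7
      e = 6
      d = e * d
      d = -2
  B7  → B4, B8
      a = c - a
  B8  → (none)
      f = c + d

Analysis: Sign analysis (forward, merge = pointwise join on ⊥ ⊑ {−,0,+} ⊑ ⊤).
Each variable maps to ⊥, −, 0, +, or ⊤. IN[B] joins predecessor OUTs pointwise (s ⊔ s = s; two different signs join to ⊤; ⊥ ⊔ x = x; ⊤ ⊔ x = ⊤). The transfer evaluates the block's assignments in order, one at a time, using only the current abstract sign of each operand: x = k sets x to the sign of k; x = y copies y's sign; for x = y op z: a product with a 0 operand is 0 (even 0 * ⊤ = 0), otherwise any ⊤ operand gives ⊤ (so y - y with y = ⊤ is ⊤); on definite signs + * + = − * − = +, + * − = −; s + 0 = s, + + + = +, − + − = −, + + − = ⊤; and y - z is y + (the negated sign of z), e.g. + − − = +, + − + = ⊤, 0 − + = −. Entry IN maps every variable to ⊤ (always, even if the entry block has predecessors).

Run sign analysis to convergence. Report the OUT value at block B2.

Fixpoint table:
  B0:  IN=(all ⊤)  OUT={c:0; rest ⊤}
  B1:  IN={c:0; rest ⊤}  OUT={c:0, d:0, f:+; rest ⊤}
  B2:  IN={c:0, d:0, f:+; rest ⊤}  OUT={c:0, d:0, e:+, f:+; rest ⊤}
  B3:  IN={c:0, d:0, f:+; rest ⊤}  OUT={c:0, d:0, e:+, f:+; rest ⊤}
  B4:  IN={c:0, e:+; rest ⊤}  OUT={c:0, e:0; rest ⊤}
  B5:  IN={c:0, e:0; rest ⊤}  OUT={c:0, e:0, f:0; rest ⊤}
  B6:  IN={c:0, e:0, f:0; rest ⊤}  OUT={c:0, d:-, e:+, f:0; rest ⊤}
  B7:  IN={c:0, d:-, e:+, f:0; rest ⊤}  OUT={c:0, d:-, e:+, f:0; rest ⊤}
  B8:  IN={c:0; rest ⊤}  OUT={c:0; rest ⊤}

Merge at B2: IN[B2] = OUT[B1] = {a: ⊤, b: ⊤, c: 0, d: 0, e: ⊤, f: +}
Applying B2's transfer function to that IN value gives OUT[B2] (row B2 above).

Answer: {a: ⊤, b: ⊤, c: 0, d: 0, e: +, f: +}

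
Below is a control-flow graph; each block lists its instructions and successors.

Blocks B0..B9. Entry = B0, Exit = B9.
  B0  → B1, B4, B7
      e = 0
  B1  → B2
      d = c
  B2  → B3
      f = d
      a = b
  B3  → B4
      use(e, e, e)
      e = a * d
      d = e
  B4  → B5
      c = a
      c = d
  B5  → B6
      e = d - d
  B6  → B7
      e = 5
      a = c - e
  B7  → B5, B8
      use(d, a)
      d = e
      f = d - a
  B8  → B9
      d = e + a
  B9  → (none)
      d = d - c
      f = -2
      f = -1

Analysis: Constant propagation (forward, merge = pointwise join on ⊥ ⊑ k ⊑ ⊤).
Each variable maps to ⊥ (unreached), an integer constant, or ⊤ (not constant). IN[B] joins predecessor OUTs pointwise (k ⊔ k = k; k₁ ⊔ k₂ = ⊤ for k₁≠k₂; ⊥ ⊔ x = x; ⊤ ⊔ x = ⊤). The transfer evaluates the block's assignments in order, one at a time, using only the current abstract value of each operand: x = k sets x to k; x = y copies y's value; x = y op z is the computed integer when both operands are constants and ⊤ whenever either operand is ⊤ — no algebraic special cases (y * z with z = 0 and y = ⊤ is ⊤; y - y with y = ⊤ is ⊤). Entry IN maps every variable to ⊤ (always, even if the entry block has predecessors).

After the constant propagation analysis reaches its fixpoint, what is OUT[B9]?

Per-block solution:
  B0:  IN=(all ⊤)  OUT={e:0; rest ⊤}
  B1:  IN={e:0; rest ⊤}  OUT={e:0; rest ⊤}
  B2:  IN={e:0; rest ⊤}  OUT={e:0; rest ⊤}
  B3:  IN={e:0; rest ⊤}  OUT=(all ⊤)
  B4:  IN=(all ⊤)  OUT=(all ⊤)
  B5:  IN=(all ⊤)  OUT=(all ⊤)
  B6:  IN=(all ⊤)  OUT={e:5; rest ⊤}
  B7:  IN=(all ⊤)  OUT=(all ⊤)
  B8:  IN=(all ⊤)  OUT=(all ⊤)
  B9:  IN=(all ⊤)  OUT={f:-1; rest ⊤}

Merge at B9: IN[B9] = OUT[B8] = {a: ⊤, b: ⊤, c: ⊤, d: ⊤, e: ⊤, f: ⊤}
Applying B9's transfer function to that IN value gives OUT[B9] (row B9 above).

Answer: {a: ⊤, b: ⊤, c: ⊤, d: ⊤, e: ⊤, f: -1}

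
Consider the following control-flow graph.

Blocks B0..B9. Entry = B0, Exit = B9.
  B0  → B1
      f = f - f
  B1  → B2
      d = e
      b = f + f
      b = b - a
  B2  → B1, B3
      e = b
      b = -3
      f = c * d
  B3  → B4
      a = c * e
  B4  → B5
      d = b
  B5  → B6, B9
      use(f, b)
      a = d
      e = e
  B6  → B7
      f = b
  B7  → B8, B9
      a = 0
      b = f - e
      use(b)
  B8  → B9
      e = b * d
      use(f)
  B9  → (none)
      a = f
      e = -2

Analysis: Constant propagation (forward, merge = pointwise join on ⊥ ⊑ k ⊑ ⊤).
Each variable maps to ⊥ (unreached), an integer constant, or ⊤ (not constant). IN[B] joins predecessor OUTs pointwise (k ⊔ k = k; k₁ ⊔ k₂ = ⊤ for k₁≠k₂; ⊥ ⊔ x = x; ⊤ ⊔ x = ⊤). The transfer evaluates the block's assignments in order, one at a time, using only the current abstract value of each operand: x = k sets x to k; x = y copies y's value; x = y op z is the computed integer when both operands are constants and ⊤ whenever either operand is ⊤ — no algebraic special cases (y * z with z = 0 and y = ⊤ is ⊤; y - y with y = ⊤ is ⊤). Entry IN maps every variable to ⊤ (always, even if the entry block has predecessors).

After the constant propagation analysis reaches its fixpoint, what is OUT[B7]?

Per-block solution:
  B0:   IN=(all ⊤)   OUT=(all ⊤)
  B1:   IN=(all ⊤)   OUT=(all ⊤)
  B2:   IN=(all ⊤)   OUT={b:-3; rest ⊤}
  B3:   IN={b:-3; rest ⊤}   OUT={b:-3; rest ⊤}
  B4:   IN={b:-3; rest ⊤}   OUT={b:-3, d:-3; rest ⊤}
  B5:   IN={b:-3, d:-3; rest ⊤}   OUT={a:-3, b:-3, d:-3; rest ⊤}
  B6:   IN={a:-3, b:-3, d:-3; rest ⊤}   OUT={a:-3, b:-3, d:-3, f:-3; rest ⊤}
  B7:   IN={a:-3, b:-3, d:-3, f:-3; rest ⊤}   OUT={a:0, d:-3, f:-3; rest ⊤}
  B8:   IN={a:0, d:-3, f:-3; rest ⊤}   OUT={a:0, d:-3, f:-3; rest ⊤}
  B9:   IN={d:-3; rest ⊤}   OUT={d:-3, e:-2; rest ⊤}

Merge at B7: IN[B7] = OUT[B6] = {a: -3, b: -3, c: ⊤, d: -3, e: ⊤, f: -3}
Applying B7's transfer function to that IN value gives OUT[B7] (row B7 above).

Answer: {a: 0, b: ⊤, c: ⊤, d: -3, e: ⊤, f: -3}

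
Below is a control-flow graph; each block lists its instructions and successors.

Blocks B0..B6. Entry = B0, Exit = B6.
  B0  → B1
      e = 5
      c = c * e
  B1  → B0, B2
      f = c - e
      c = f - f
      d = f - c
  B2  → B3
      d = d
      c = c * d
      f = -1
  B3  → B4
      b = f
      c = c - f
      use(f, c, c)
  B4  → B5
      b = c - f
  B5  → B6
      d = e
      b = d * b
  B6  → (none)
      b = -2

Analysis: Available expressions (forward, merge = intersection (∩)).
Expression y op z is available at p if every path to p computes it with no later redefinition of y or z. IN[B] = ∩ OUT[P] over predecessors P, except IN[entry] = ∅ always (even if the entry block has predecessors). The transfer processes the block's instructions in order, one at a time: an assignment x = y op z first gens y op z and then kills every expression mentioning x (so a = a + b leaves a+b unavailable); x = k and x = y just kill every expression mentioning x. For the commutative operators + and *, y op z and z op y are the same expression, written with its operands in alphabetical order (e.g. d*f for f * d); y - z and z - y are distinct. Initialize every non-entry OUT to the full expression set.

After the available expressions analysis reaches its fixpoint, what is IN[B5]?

Answer: {c-f}

Trace:
Per-block solution:
  B0:  IN={}  OUT={}
  B1:  IN={}  OUT={f-c, f-f}
  B2:  IN={f-c, f-f}  OUT={}
  B3:  IN={}  OUT={}
  B4:  IN={}  OUT={c-f}
  B5:  IN={c-f}  OUT={c-f}
  B6:  IN={c-f}  OUT={c-f}

Merge at B5: IN[B5] = OUT[B4] = {c-f}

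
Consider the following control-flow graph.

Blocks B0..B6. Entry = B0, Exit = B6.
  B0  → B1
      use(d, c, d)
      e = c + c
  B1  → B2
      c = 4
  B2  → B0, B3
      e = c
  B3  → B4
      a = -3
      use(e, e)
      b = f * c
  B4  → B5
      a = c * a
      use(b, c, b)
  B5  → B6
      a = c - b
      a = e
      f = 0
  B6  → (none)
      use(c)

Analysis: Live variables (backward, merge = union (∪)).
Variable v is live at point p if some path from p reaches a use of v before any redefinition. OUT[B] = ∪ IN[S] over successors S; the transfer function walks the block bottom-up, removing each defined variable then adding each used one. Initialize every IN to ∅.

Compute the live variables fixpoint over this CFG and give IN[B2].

Answer: {c, d, f}

Trace:
Per-block solution:
  B0:   IN={c, d, f}   OUT={d, f}
  B1:   IN={d, f}   OUT={c, d, f}
  B2:   IN={c, d, f}   OUT={c, d, e, f}
  B3:   IN={c, e, f}   OUT={a, b, c, e}
  B4:   IN={a, b, c, e}   OUT={b, c, e}
  B5:   IN={b, c, e}   OUT={c}
  B6:   IN={c}   OUT={}

Merge at B2: OUT[B2] = IN[B0] ⊔ IN[B3] = {c, d, e, f}
Applying B2's transfer function to that OUT value gives IN[B2] (row B2 above).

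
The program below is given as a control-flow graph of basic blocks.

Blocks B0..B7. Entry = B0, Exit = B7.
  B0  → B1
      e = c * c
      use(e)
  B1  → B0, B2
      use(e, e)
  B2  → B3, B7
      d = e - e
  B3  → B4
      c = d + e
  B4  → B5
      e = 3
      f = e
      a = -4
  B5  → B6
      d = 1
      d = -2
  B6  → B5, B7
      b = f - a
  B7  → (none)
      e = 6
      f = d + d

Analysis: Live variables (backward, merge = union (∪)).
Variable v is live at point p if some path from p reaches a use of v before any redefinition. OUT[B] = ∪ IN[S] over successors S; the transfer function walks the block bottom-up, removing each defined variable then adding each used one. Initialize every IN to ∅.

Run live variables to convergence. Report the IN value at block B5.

Answer: {a, f}

Working:
Fixpoint table:
  B0:  IN={c}  OUT={c, e}
  B1:  IN={c, e}  OUT={c, e}
  B2:  IN={e}  OUT={d, e}
  B3:  IN={d, e}  OUT={}
  B4:  IN={}  OUT={a, f}
  B5:  IN={a, f}  OUT={a, d, f}
  B6:  IN={a, d, f}  OUT={a, d, f}
  B7:  IN={d}  OUT={}

Merge at B5: OUT[B5] = IN[B6] = {a, d, f}
Applying B5's transfer function to that OUT value gives IN[B5] (row B5 above).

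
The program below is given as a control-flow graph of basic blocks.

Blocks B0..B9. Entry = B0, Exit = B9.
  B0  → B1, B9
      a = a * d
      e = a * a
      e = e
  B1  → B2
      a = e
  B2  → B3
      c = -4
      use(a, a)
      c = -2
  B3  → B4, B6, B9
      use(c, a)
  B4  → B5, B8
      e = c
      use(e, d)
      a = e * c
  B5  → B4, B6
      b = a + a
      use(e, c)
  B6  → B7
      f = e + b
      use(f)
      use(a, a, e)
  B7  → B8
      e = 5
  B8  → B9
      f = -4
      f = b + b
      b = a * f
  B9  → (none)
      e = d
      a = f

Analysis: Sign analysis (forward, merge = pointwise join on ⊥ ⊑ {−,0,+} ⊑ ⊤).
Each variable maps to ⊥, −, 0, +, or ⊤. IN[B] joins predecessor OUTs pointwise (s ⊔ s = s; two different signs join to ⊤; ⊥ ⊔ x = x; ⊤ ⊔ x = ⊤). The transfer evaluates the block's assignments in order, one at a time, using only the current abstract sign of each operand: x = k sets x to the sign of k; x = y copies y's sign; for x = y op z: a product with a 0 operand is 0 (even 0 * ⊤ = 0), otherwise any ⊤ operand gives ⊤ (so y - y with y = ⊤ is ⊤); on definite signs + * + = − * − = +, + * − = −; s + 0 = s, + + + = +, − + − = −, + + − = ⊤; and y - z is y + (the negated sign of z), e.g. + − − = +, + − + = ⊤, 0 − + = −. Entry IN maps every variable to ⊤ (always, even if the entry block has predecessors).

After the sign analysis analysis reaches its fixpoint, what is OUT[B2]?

Converged values:
  B0:   IN=(all ⊤)   OUT=(all ⊤)
  B1:   IN=(all ⊤)   OUT=(all ⊤)
  B2:   IN=(all ⊤)   OUT={c:-; rest ⊤}
  B3:   IN={c:-; rest ⊤}   OUT={c:-; rest ⊤}
  B4:   IN={c:-; rest ⊤}   OUT={a:+, c:-, e:-; rest ⊤}
  B5:   IN={a:+, c:-, e:-; rest ⊤}   OUT={a:+, b:+, c:-, e:-; rest ⊤}
  B6:   IN={c:-; rest ⊤}   OUT={c:-; rest ⊤}
  B7:   IN={c:-; rest ⊤}   OUT={c:-, e:+; rest ⊤}
  B8:   IN={c:-; rest ⊤}   OUT={c:-; rest ⊤}
  B9:   IN=(all ⊤)   OUT=(all ⊤)

Merge at B2: IN[B2] = OUT[B1] = {a: ⊤, b: ⊤, c: ⊤, d: ⊤, e: ⊤, f: ⊤}
Applying B2's transfer function to that IN value gives OUT[B2] (row B2 above).

Answer: {a: ⊤, b: ⊤, c: -, d: ⊤, e: ⊤, f: ⊤}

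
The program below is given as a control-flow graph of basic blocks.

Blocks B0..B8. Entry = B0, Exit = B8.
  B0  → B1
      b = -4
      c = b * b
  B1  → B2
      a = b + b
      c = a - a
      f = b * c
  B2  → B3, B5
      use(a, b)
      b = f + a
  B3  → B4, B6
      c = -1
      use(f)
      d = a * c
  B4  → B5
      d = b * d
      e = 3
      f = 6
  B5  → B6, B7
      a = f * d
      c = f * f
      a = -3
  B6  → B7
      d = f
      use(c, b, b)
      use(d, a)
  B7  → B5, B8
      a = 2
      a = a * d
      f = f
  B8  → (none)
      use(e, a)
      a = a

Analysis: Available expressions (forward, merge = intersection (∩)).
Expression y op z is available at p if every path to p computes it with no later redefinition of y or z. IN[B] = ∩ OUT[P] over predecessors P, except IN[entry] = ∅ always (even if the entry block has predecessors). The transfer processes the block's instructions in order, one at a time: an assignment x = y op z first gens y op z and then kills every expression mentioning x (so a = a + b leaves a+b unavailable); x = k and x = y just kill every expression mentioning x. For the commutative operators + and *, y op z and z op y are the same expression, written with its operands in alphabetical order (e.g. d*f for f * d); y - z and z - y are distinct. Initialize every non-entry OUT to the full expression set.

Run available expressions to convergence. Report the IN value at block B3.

Fixpoint table:
  B0: | IN={} | OUT={b*b}
  B1: | IN={b*b} | OUT={a-a, b*b, b*c, b+b}
  B2: | IN={a-a, b*b, b*c, b+b} | OUT={a+f, a-a}
  B3: | IN={a+f, a-a} | OUT={a*c, a+f, a-a}
  B4: | IN={a*c, a+f, a-a} | OUT={a*c, a-a}
  B5: | IN={} | OUT={d*f, f*f}
  B6: | IN={} | OUT={}
  B7: | IN={} | OUT={}
  B8: | IN={} | OUT={}

Merge at B3: IN[B3] = OUT[B2] = {a+f, a-a}

Answer: {a+f, a-a}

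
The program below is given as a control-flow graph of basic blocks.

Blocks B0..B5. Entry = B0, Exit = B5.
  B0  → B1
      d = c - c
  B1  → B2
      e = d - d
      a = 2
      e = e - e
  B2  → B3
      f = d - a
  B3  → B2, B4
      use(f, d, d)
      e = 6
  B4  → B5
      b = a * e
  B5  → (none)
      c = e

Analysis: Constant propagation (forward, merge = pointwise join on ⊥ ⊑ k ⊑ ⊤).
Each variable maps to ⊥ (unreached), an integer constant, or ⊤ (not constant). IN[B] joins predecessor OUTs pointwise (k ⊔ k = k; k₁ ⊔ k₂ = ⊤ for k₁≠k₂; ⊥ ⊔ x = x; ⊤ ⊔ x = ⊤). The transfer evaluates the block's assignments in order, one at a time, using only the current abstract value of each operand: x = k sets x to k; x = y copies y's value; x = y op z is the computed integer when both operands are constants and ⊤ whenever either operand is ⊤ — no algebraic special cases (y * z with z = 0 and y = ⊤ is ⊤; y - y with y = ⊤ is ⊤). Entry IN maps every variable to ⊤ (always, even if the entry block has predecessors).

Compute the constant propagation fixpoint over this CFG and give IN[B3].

Fixpoint table:
  B0: | IN=(all ⊤) | OUT=(all ⊤)
  B1: | IN=(all ⊤) | OUT={a:2; rest ⊤}
  B2: | IN={a:2; rest ⊤} | OUT={a:2; rest ⊤}
  B3: | IN={a:2; rest ⊤} | OUT={a:2, e:6; rest ⊤}
  B4: | IN={a:2, e:6; rest ⊤} | OUT={a:2, b:12, e:6; rest ⊤}
  B5: | IN={a:2, b:12, e:6; rest ⊤} | OUT={a:2, b:12, c:6, e:6; rest ⊤}

Merge at B3: IN[B3] = OUT[B2] = {a: 2, b: ⊤, c: ⊤, d: ⊤, e: ⊤, f: ⊤}

Answer: {a: 2, b: ⊤, c: ⊤, d: ⊤, e: ⊤, f: ⊤}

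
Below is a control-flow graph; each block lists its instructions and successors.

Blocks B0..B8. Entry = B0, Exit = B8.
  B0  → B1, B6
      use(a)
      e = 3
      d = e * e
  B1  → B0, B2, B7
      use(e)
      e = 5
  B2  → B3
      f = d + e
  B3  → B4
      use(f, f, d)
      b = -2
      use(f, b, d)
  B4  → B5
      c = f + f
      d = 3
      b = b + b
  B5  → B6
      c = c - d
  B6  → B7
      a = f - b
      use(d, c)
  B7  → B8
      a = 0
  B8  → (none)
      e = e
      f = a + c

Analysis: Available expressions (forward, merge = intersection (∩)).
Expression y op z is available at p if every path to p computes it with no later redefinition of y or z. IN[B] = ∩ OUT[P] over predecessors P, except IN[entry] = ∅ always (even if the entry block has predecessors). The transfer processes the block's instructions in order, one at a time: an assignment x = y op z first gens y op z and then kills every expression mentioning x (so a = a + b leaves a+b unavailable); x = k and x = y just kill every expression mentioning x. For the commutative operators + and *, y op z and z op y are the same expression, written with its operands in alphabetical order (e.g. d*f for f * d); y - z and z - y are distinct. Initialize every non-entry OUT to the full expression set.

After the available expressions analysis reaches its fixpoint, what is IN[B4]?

Converged values:
  B0:   IN={}   OUT={e*e}
  B1:   IN={e*e}   OUT={}
  B2:   IN={}   OUT={d+e}
  B3:   IN={d+e}   OUT={d+e}
  B4:   IN={d+e}   OUT={f+f}
  B5:   IN={f+f}   OUT={f+f}
  B6:   IN={}   OUT={f-b}
  B7:   IN={}   OUT={}
  B8:   IN={}   OUT={a+c}

Merge at B4: IN[B4] = OUT[B3] = {d+e}

Answer: {d+e}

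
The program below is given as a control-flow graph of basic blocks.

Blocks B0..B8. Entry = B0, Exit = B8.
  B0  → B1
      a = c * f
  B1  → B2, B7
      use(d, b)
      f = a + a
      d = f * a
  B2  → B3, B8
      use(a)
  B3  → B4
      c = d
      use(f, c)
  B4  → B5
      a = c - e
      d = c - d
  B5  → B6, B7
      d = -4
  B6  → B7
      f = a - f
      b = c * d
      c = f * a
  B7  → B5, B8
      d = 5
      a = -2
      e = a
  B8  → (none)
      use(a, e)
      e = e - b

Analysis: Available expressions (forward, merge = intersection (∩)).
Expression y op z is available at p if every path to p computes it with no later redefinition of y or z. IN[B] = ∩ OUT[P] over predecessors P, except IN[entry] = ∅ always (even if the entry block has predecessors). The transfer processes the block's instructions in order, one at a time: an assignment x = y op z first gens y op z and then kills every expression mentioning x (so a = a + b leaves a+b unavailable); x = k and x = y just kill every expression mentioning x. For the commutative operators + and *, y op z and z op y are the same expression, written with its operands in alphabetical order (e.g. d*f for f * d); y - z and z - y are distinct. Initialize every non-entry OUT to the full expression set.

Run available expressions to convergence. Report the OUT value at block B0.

Fixpoint table:
  B0:   IN={}   OUT={c*f}
  B1:   IN={c*f}   OUT={a*f, a+a}
  B2:   IN={a*f, a+a}   OUT={a*f, a+a}
  B3:   IN={a*f, a+a}   OUT={a*f, a+a}
  B4:   IN={a*f, a+a}   OUT={c-e}
  B5:   IN={}   OUT={}
  B6:   IN={}   OUT={a*f}
  B7:   IN={}   OUT={}
  B8:   IN={}   OUT={}

B0 is the boundary node: IN[B0] = {}
Applying B0's transfer function to that IN value gives OUT[B0] (row B0 above).

Answer: {c*f}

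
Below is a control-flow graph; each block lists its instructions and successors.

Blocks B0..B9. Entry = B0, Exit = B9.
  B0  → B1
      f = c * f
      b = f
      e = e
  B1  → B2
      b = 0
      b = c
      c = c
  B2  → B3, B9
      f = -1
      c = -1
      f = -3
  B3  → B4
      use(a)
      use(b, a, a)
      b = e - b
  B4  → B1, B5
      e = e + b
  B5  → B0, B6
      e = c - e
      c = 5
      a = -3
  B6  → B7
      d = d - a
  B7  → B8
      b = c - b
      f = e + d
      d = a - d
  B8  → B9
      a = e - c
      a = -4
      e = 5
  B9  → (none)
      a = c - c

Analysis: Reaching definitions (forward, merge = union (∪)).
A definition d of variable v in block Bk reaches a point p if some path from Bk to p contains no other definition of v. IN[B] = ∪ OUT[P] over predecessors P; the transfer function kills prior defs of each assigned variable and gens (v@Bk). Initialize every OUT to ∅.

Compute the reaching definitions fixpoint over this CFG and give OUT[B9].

Answer: {a@B9, b@B1, b@B7, c@B2, c@B5, d@B7, e@B0, e@B4, e@B8, f@B2, f@B7}

Trace:
Fixpoint table:
  B0:  IN={a@B5, b@B3, c@B5, e@B5, f@B2}  OUT={a@B5, b@B0, c@B5, e@B0, f@B0}
  B1:  IN={a@B5, b@B0, b@B3, c@B2, c@B5, e@B0, e@B4, f@B0, f@B2}  OUT={a@B5, b@B1, c@B1, e@B0, e@B4, f@B0, f@B2}
  B2:  IN={a@B5, b@B1, c@B1, e@B0, e@B4, f@B0, f@B2}  OUT={a@B5, b@B1, c@B2, e@B0, e@B4, f@B2}
  B3:  IN={a@B5, b@B1, c@B2, e@B0, e@B4, f@B2}  OUT={a@B5, b@B3, c@B2, e@B0, e@B4, f@B2}
  B4:  IN={a@B5, b@B3, c@B2, e@B0, e@B4, f@B2}  OUT={a@B5, b@B3, c@B2, e@B4, f@B2}
  B5:  IN={a@B5, b@B3, c@B2, e@B4, f@B2}  OUT={a@B5, b@B3, c@B5, e@B5, f@B2}
  B6:  IN={a@B5, b@B3, c@B5, e@B5, f@B2}  OUT={a@B5, b@B3, c@B5, d@B6, e@B5, f@B2}
  B7:  IN={a@B5, b@B3, c@B5, d@B6, e@B5, f@B2}  OUT={a@B5, b@B7, c@B5, d@B7, e@B5, f@B7}
  B8:  IN={a@B5, b@B7, c@B5, d@B7, e@B5, f@B7}  OUT={a@B8, b@B7, c@B5, d@B7, e@B8, f@B7}
  B9:  IN={a@B5, a@B8, b@B1, b@B7, c@B2, c@B5, d@B7, e@B0, e@B4, e@B8, f@B2, f@B7}  OUT={a@B9, b@B1, b@B7, c@B2, c@B5, d@B7, e@B0, e@B4, e@B8, f@B2, f@B7}

Merge at B9: IN[B9] = OUT[B2] ⊔ OUT[B8] = {a@B5, a@B8, b@B1, b@B7, c@B2, c@B5, d@B7, e@B0, e@B4, e@B8, f@B2, f@B7}
Applying B9's transfer function to that IN value gives OUT[B9] (row B9 above).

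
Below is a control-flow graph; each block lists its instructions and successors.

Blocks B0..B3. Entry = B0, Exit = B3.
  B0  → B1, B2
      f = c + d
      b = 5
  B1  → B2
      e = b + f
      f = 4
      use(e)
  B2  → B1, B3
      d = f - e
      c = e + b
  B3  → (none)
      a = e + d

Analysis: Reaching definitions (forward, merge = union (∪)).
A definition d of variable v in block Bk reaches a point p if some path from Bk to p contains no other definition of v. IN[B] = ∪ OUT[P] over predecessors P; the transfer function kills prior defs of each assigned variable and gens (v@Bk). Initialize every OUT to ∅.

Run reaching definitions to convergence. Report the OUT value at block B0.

Converged values:
  B0: | IN={} | OUT={b@B0, f@B0}
  B1: | IN={b@B0, c@B2, d@B2, e@B1, f@B0, f@B1} | OUT={b@B0, c@B2, d@B2, e@B1, f@B1}
  B2: | IN={b@B0, c@B2, d@B2, e@B1, f@B0, f@B1} | OUT={b@B0, c@B2, d@B2, e@B1, f@B0, f@B1}
  B3: | IN={b@B0, c@B2, d@B2, e@B1, f@B0, f@B1} | OUT={a@B3, b@B0, c@B2, d@B2, e@B1, f@B0, f@B1}

B0 is the boundary node: IN[B0] = {}
Applying B0's transfer function to that IN value gives OUT[B0] (row B0 above).

Answer: {b@B0, f@B0}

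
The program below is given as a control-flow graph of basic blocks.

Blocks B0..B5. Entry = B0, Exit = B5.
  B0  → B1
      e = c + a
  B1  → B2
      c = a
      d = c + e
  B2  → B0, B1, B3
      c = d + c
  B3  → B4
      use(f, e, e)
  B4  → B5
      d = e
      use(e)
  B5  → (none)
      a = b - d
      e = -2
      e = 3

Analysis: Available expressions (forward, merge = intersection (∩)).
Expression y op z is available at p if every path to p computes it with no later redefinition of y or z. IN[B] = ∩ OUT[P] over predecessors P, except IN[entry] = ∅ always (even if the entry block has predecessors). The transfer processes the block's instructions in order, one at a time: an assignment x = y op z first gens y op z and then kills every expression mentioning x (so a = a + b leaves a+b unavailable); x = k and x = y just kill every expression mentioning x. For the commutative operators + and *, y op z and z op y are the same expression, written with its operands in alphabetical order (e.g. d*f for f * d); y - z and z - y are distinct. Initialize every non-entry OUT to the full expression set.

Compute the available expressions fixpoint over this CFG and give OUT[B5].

Fixpoint table:
  B0: | IN={} | OUT={a+c}
  B1: | IN={} | OUT={c+e}
  B2: | IN={c+e} | OUT={}
  B3: | IN={} | OUT={}
  B4: | IN={} | OUT={}
  B5: | IN={} | OUT={b-d}

Merge at B5: IN[B5] = OUT[B4] = {}
Applying B5's transfer function to that IN value gives OUT[B5] (row B5 above).

Answer: {b-d}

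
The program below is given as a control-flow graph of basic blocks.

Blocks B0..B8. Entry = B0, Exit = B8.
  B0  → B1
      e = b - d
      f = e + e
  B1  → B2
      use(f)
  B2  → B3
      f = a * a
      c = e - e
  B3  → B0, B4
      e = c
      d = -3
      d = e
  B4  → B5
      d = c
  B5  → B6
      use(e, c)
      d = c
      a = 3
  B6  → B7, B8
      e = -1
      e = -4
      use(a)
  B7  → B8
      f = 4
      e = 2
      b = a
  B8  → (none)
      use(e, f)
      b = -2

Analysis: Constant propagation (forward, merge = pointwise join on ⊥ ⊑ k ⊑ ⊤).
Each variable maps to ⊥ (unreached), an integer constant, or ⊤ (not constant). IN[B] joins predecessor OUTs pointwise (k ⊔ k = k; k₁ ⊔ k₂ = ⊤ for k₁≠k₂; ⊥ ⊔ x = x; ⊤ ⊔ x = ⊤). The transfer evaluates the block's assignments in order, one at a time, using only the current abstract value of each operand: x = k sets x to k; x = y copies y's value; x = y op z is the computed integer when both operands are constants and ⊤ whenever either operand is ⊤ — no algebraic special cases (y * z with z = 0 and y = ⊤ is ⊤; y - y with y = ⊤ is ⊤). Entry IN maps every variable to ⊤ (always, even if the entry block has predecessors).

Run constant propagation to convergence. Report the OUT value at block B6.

Answer: {a: 3, b: ⊤, c: ⊤, d: ⊤, e: -4, f: ⊤}

Trace:
Fixpoint table:
  B0:  IN=(all ⊤)  OUT=(all ⊤)
  B1:  IN=(all ⊤)  OUT=(all ⊤)
  B2:  IN=(all ⊤)  OUT=(all ⊤)
  B3:  IN=(all ⊤)  OUT=(all ⊤)
  B4:  IN=(all ⊤)  OUT=(all ⊤)
  B5:  IN=(all ⊤)  OUT={a:3; rest ⊤}
  B6:  IN={a:3; rest ⊤}  OUT={a:3, e:-4; rest ⊤}
  B7:  IN={a:3, e:-4; rest ⊤}  OUT={a:3, b:3, e:2, f:4; rest ⊤}
  B8:  IN={a:3; rest ⊤}  OUT={a:3, b:-2; rest ⊤}

Merge at B6: IN[B6] = OUT[B5] = {a: 3, b: ⊤, c: ⊤, d: ⊤, e: ⊤, f: ⊤}
Applying B6's transfer function to that IN value gives OUT[B6] (row B6 above).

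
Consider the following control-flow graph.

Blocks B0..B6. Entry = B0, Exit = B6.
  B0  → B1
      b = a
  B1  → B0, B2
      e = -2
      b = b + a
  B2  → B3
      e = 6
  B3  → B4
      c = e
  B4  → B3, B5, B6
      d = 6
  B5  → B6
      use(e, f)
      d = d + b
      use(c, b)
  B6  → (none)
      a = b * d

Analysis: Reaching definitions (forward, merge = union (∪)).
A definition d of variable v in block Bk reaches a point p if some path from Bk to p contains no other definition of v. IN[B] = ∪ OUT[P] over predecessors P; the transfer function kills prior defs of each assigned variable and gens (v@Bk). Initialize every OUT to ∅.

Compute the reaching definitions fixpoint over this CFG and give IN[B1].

Answer: {b@B0, e@B1}

Derivation:
Fixpoint table:
  B0:   IN={b@B1, e@B1}   OUT={b@B0, e@B1}
  B1:   IN={b@B0, e@B1}   OUT={b@B1, e@B1}
  B2:   IN={b@B1, e@B1}   OUT={b@B1, e@B2}
  B3:   IN={b@B1, c@B3, d@B4, e@B2}   OUT={b@B1, c@B3, d@B4, e@B2}
  B4:   IN={b@B1, c@B3, d@B4, e@B2}   OUT={b@B1, c@B3, d@B4, e@B2}
  B5:   IN={b@B1, c@B3, d@B4, e@B2}   OUT={b@B1, c@B3, d@B5, e@B2}
  B6:   IN={b@B1, c@B3, d@B4, d@B5, e@B2}   OUT={a@B6, b@B1, c@B3, d@B4, d@B5, e@B2}

Merge at B1: IN[B1] = OUT[B0] = {b@B0, e@B1}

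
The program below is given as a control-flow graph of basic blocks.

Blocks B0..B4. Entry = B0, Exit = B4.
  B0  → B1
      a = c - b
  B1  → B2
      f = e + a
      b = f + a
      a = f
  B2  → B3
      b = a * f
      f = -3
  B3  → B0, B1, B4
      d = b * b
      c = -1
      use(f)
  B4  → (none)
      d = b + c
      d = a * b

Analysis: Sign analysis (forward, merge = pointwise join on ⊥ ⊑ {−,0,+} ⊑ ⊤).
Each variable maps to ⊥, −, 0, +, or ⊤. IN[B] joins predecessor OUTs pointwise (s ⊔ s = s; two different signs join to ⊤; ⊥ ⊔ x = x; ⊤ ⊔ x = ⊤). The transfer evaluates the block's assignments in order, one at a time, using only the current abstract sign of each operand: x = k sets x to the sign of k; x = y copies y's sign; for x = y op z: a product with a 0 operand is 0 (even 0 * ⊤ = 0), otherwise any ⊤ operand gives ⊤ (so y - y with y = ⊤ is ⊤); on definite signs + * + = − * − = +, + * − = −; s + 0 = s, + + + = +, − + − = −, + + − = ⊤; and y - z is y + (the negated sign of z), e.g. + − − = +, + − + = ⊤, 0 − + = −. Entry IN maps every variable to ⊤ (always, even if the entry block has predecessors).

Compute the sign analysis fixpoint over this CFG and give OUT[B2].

Per-block solution:
  B0:  IN=(all ⊤)  OUT=(all ⊤)
  B1:  IN=(all ⊤)  OUT=(all ⊤)
  B2:  IN=(all ⊤)  OUT={f:-; rest ⊤}
  B3:  IN={f:-; rest ⊤}  OUT={c:-, f:-; rest ⊤}
  B4:  IN={c:-, f:-; rest ⊤}  OUT={c:-, f:-; rest ⊤}

Merge at B2: IN[B2] = OUT[B1] = {a: ⊤, b: ⊤, c: ⊤, d: ⊤, e: ⊤, f: ⊤}
Applying B2's transfer function to that IN value gives OUT[B2] (row B2 above).

Answer: {a: ⊤, b: ⊤, c: ⊤, d: ⊤, e: ⊤, f: -}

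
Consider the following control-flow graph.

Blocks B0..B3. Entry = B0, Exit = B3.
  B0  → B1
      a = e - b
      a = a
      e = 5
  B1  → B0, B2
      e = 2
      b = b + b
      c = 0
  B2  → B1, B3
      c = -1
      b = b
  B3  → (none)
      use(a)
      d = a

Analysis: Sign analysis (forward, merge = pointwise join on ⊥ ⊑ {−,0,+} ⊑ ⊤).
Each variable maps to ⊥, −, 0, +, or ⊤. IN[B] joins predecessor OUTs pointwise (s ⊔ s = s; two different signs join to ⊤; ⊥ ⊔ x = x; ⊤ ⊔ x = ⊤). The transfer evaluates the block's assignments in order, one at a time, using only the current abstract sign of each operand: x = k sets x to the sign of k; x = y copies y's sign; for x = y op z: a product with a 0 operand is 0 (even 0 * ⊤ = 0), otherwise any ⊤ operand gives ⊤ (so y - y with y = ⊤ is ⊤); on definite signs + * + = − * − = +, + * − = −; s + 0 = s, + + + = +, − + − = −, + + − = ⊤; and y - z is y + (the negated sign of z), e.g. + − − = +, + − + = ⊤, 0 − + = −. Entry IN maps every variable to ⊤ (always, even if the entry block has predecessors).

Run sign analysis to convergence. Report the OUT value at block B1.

Converged values:
  B0: | IN=(all ⊤) | OUT={e:+; rest ⊤}
  B1: | IN={e:+; rest ⊤} | OUT={c:0, e:+; rest ⊤}
  B2: | IN={c:0, e:+; rest ⊤} | OUT={c:-, e:+; rest ⊤}
  B3: | IN={c:-, e:+; rest ⊤} | OUT={c:-, e:+; rest ⊤}

Merge at B1: IN[B1] = OUT[B0] ⊔ OUT[B2] = {a: ⊤, b: ⊤, c: ⊤, d: ⊤, e: +, f: ⊤}
Applying B1's transfer function to that IN value gives OUT[B1] (row B1 above).

Answer: {a: ⊤, b: ⊤, c: 0, d: ⊤, e: +, f: ⊤}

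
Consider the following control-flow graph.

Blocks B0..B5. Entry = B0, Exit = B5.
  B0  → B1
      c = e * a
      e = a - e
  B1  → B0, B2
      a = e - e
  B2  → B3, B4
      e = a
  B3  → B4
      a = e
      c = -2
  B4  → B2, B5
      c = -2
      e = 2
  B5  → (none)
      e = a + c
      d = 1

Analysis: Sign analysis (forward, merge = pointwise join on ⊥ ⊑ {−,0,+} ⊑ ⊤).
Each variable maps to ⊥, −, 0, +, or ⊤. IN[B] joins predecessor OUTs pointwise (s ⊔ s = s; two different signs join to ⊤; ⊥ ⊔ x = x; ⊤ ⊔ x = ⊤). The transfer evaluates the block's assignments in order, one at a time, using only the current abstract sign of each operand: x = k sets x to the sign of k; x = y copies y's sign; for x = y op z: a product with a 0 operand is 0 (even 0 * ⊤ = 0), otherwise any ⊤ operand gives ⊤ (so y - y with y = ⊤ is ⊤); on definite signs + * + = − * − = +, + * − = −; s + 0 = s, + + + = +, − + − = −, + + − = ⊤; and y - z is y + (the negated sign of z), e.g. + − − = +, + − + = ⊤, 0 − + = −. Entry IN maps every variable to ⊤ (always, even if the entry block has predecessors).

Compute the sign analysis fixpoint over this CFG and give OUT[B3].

Per-block solution:
  B0:  IN=(all ⊤)  OUT=(all ⊤)
  B1:  IN=(all ⊤)  OUT=(all ⊤)
  B2:  IN=(all ⊤)  OUT=(all ⊤)
  B3:  IN=(all ⊤)  OUT={c:-; rest ⊤}
  B4:  IN=(all ⊤)  OUT={c:-, e:+; rest ⊤}
  B5:  IN={c:-, e:+; rest ⊤}  OUT={c:-, d:+; rest ⊤}

Merge at B3: IN[B3] = OUT[B2] = {a: ⊤, b: ⊤, c: ⊤, d: ⊤, e: ⊤, f: ⊤}
Applying B3's transfer function to that IN value gives OUT[B3] (row B3 above).

Answer: {a: ⊤, b: ⊤, c: -, d: ⊤, e: ⊤, f: ⊤}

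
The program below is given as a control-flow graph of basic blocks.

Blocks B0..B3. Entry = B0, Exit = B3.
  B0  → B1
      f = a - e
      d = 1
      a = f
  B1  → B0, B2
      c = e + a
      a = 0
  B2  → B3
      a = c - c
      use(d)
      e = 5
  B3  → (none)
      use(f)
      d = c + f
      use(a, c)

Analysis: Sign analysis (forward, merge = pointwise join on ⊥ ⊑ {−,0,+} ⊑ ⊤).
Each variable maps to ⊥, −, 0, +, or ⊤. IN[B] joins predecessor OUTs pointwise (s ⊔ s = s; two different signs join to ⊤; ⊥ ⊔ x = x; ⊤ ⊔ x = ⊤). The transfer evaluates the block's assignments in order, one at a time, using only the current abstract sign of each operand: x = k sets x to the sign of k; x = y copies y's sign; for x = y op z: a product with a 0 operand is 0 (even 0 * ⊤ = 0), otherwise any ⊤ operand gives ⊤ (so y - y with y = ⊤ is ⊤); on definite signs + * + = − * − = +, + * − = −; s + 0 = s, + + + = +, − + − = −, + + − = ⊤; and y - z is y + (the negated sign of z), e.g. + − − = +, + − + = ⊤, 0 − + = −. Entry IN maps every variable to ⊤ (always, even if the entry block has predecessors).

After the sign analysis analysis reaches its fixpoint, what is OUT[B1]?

Fixpoint table:
  B0: | IN=(all ⊤) | OUT={d:+; rest ⊤}
  B1: | IN={d:+; rest ⊤} | OUT={a:0, d:+; rest ⊤}
  B2: | IN={a:0, d:+; rest ⊤} | OUT={d:+, e:+; rest ⊤}
  B3: | IN={d:+, e:+; rest ⊤} | OUT={e:+; rest ⊤}

Merge at B1: IN[B1] = OUT[B0] = {a: ⊤, b: ⊤, c: ⊤, d: +, e: ⊤, f: ⊤}
Applying B1's transfer function to that IN value gives OUT[B1] (row B1 above).

Answer: {a: 0, b: ⊤, c: ⊤, d: +, e: ⊤, f: ⊤}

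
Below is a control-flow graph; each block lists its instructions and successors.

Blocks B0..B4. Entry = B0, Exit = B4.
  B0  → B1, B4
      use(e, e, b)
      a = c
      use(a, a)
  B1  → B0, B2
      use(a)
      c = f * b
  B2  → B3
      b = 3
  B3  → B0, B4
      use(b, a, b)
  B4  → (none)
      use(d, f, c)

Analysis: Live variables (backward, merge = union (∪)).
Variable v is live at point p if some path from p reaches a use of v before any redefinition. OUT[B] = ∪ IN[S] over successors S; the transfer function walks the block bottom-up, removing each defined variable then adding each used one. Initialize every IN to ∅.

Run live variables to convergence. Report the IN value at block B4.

Answer: {c, d, f}

Derivation:
Fixpoint table:
  B0:  IN={b, c, d, e, f}  OUT={a, b, c, d, e, f}
  B1:  IN={a, b, d, e, f}  OUT={a, b, c, d, e, f}
  B2:  IN={a, c, d, e, f}  OUT={a, b, c, d, e, f}
  B3:  IN={a, b, c, d, e, f}  OUT={b, c, d, e, f}
  B4:  IN={c, d, f}  OUT={}

B4 is the boundary node: OUT[B4] = {}
Applying B4's transfer function to that OUT value gives IN[B4] (row B4 above).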